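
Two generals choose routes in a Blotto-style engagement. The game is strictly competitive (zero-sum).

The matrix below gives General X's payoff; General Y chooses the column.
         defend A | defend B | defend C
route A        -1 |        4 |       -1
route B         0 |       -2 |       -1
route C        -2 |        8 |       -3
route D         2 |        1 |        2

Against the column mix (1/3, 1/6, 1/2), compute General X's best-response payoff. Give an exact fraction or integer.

11/6

route A: (-1)·(1/3) + (4)·(1/6) + (-1)·(1/2) = -1/6.
route B: (0)·(1/3) + (-2)·(1/6) + (-1)·(1/2) = -5/6.
route C: (-2)·(1/3) + (8)·(1/6) + (-3)·(1/2) = -5/6.
route D: (2)·(1/3) + (1)·(1/6) + (2)·(1/2) = 11/6.
The best pure response is route D with expected payoff 11/6.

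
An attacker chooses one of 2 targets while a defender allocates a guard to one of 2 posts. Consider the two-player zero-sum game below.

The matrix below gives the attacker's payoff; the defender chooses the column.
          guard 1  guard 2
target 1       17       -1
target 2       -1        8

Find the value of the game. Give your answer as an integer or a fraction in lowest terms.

5

Row minima are -1 and -1, so the attacker's maximin is -1; column maxima are 17 and 8, so the defender's minimax is 8. These differ, so the equilibrium is in mixed strategies.
Let the attacker play target 1 with probability p. The defender is indifferent when 17p − (1−p) = −p + 8(1−p), giving p = 1/3.
Let the defender play guard 1 with probability q. The attacker is indifferent when 17q − (1−q) = −q + 8(1−q), giving q = 1/3.
The value is 17·(1/3) + (-1)·(2/3) = 5.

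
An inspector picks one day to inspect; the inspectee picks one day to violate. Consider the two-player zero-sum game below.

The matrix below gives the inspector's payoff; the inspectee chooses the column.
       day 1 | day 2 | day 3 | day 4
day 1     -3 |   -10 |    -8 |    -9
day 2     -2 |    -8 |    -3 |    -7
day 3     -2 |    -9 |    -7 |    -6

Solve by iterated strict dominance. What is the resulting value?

Column day 4 is strictly dominated by day 2 for the inspectee (-10<-9, -8<-7, -9<-6); eliminate day 4.
Column day 1 is strictly dominated by day 2 for the inspectee (-10<-3, -8<-2, -9<-2); eliminate day 1.
Row day 1 is strictly dominated by row day 2 (-8>-10, -3>-8); eliminate day 1.
Column day 3 is strictly dominated by day 2 for the inspectee (-8<-3, -9<-7); eliminate day 3.
Row day 3 is strictly dominated by row day 2 (-8>-9); eliminate day 3.
Only (day 2, day 2) remains, with payoff -8.

-8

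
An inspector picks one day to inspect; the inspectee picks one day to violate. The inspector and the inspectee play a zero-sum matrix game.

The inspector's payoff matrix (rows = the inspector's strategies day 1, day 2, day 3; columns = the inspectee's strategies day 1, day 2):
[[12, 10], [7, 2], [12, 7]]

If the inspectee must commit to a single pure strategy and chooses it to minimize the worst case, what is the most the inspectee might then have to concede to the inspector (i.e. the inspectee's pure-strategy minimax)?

The worst case (largest entry) in each column is day 1: 12, day 2: 10.
The best (smallest) of these is 10.

10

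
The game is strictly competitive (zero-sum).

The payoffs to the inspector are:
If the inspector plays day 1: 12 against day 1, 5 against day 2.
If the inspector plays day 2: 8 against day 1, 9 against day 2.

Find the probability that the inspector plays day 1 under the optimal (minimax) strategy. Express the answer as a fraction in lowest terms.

Row minima are 5 and 8, so the inspector's maximin is 8; column maxima are 12 and 9, so the inspectee's minimax is 9. These differ, so the equilibrium is in mixed strategies.
Let the inspector play day 1 with probability p. The inspectee is indifferent when 12p + 8(1−p) = 5p + 9(1−p), giving p = 1/8.

1/8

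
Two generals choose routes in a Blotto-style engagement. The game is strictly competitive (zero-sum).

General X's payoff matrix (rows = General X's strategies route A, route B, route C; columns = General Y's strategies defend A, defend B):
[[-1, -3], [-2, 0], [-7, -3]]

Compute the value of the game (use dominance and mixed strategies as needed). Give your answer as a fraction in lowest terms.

Row route C is strictly dominated by row route B, so General X never plays it.
The remaining 2×2 game on (route A, route B) × (defend A, defend B) has no saddle point. Let General X play route A with probability p; indifference gives −p − 2(1−p) = −3p, so p = 1/2.
Similarly General Y's optimal q on defend A is 3/4, and the value is -1·(3/4) + (-3)·(1/4) = -3/2.

-3/2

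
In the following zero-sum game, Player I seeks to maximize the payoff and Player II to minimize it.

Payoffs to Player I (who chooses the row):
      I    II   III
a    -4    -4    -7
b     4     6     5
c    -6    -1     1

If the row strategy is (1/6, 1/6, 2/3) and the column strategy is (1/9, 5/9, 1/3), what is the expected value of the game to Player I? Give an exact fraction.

Against (1/9, 5/9, 1/3), each row's expected payoff is a: -5; b: 49/9; c: -8/9.
Taking the (1/6, 1/6, 2/3)-weighted average: (1/6)·(-5) + (1/6)·(49/9) + (2/3)·(-8/9) = -14/27.

-14/27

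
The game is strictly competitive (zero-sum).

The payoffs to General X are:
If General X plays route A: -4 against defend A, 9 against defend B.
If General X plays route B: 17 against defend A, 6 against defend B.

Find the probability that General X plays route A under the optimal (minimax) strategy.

Row minima are -4 and 6, so General X's maximin is 6; column maxima are 17 and 9, so General Y's minimax is 9. These differ, so the equilibrium is in mixed strategies.
Let General X play route A with probability p. General Y is indifferent when −4p + 17(1−p) = 9p + 6(1−p), giving p = 11/24.

11/24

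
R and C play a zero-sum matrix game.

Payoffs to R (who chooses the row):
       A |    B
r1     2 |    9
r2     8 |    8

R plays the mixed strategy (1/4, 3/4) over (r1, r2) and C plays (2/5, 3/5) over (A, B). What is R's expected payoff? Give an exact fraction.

151/20

Against (2/5, 3/5), each row's expected payoff is r1: 31/5; r2: 8.
Taking the (1/4, 3/4)-weighted average: (1/4)·(31/5) + (3/4)·(8) = 151/20.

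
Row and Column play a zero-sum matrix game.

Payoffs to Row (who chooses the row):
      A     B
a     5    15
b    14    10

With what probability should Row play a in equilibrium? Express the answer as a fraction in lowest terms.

Row minima are 5 and 10, so Row's maximin is 10; column maxima are 14 and 15, so Column's minimax is 14. These differ, so the equilibrium is in mixed strategies.
Let Row play a with probability p. Column is indifferent when 5p + 14(1−p) = 15p + 10(1−p), giving p = 2/7.

2/7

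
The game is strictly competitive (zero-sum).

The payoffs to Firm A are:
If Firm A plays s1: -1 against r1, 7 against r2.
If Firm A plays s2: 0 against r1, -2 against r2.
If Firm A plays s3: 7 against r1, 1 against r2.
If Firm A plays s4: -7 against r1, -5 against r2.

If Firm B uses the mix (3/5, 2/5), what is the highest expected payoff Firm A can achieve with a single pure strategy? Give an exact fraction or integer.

s1: (-1)·(3/5) + (7)·(2/5) = 11/5.
s2: (0)·(3/5) + (-2)·(2/5) = -4/5.
s3: (7)·(3/5) + (1)·(2/5) = 23/5.
s4: (-7)·(3/5) + (-5)·(2/5) = -31/5.
The best pure response is s3 with expected payoff 23/5.

23/5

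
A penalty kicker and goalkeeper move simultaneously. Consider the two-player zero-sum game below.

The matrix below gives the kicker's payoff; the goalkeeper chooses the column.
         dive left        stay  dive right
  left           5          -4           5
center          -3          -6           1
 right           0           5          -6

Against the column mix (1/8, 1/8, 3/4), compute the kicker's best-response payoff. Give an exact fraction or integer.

left: (5)·(1/8) + (-4)·(1/8) + (5)·(3/4) = 31/8.
center: (-3)·(1/8) + (-6)·(1/8) + (1)·(3/4) = -3/8.
right: (0)·(1/8) + (5)·(1/8) + (-6)·(3/4) = -31/8.
The best pure response is left with expected payoff 31/8.

31/8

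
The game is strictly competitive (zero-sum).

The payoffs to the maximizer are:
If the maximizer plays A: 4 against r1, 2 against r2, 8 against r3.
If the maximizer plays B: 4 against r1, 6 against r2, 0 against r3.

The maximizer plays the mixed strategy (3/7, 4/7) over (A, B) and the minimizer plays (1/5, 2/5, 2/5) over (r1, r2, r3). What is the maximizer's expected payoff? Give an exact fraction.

Against (1/5, 2/5, 2/5), each row's expected payoff is A: 24/5; B: 16/5.
Taking the (3/7, 4/7)-weighted average: (3/7)·(24/5) + (4/7)·(16/5) = 136/35.

136/35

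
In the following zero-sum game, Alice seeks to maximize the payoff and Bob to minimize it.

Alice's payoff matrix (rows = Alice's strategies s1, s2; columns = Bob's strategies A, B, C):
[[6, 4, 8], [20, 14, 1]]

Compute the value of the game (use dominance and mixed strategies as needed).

108/17

Column A is strictly dominated by B for Bob (it gives Alice more in every row).
The remaining 2×2 game on (s1, s2) × (B, C) has no saddle point. Let Alice play s1 with probability p; indifference gives 4p + 14(1−p) = 8p + (1−p), so p = 13/17.
Similarly Bob's optimal q on B is 7/17, and the value is 4·(7/17) + (8)·(10/17) = 108/17.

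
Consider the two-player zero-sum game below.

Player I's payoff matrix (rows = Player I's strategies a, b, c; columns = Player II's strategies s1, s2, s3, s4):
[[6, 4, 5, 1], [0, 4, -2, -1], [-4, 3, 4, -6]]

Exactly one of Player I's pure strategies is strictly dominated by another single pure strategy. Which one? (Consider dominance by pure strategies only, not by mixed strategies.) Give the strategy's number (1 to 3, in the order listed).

Compare c with a: 6 > -4, 4 > 3, 5 > 4, 1 > -6.
So a strictly dominates c for Player I; c is strictly dominated.

3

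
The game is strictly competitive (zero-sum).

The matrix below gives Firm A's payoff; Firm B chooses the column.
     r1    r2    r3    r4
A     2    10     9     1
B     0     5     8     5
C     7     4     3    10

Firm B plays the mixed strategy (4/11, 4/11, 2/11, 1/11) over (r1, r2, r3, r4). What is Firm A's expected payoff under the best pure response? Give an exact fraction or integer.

A: (2)·(4/11) + (10)·(4/11) + (9)·(2/11) + (1)·(1/11) = 67/11.
B: (0)·(4/11) + (5)·(4/11) + (8)·(2/11) + (5)·(1/11) = 41/11.
C: (7)·(4/11) + (4)·(4/11) + (3)·(2/11) + (10)·(1/11) = 60/11.
The best pure response is A with expected payoff 67/11.

67/11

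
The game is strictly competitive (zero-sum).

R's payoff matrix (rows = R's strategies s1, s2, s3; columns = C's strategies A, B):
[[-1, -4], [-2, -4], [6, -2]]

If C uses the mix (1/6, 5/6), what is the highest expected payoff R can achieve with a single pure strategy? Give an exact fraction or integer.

s1: (-1)·(1/6) + (-4)·(5/6) = -7/2.
s2: (-2)·(1/6) + (-4)·(5/6) = -11/3.
s3: (6)·(1/6) + (-2)·(5/6) = -2/3.
The best pure response is s3 with expected payoff -2/3.

-2/3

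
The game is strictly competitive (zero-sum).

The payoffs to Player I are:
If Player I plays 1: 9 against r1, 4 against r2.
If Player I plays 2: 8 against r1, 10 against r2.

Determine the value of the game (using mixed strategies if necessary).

Row minima are 4 and 8, so Player I's maximin is 8; column maxima are 9 and 10, so Player II's minimax is 9. These differ, so the equilibrium is in mixed strategies.
Let Player I play 1 with probability p. Player II is indifferent when 9p + 8(1−p) = 4p + 10(1−p), giving p = 2/7.
Let Player II play r1 with probability q. Player I is indifferent when 9q + 4(1−q) = 8q + 10(1−q), giving q = 6/7.
The value is 9·(6/7) + (4)·(1/7) = 58/7.

58/7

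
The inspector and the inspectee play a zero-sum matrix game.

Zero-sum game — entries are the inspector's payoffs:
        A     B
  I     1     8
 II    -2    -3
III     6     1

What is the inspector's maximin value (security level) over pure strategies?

The worst-case payoff for each row is I: 1, II: -3, III: 1.
The best of these is 1.

1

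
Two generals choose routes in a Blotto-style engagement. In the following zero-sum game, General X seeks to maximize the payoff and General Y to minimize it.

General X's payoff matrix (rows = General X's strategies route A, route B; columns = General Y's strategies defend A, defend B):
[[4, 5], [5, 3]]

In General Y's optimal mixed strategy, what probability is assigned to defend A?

Row minima are 4 and 3, so General X's maximin is 4; column maxima are 5 and 5, so General Y's minimax is 5. These differ, so the equilibrium is in mixed strategies.
Let General Y play defend A with probability q. General X is indifferent when 4q + 5(1−q) = 5q + 3(1−q), giving q = 2/3.

2/3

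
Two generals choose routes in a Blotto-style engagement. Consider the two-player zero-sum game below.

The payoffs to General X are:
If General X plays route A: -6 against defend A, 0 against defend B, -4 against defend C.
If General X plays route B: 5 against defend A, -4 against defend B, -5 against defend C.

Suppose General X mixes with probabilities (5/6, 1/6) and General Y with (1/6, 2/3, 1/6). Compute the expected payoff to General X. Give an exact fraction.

Against (1/6, 2/3, 1/6), each row's expected payoff is route A: -5/3; route B: -8/3.
Taking the (5/6, 1/6)-weighted average: (5/6)·(-5/3) + (1/6)·(-8/3) = -11/6.

-11/6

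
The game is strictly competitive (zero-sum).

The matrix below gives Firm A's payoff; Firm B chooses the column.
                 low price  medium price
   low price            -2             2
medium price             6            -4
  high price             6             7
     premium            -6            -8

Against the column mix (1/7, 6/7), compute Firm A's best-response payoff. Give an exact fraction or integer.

low price: (-2)·(1/7) + (2)·(6/7) = 10/7.
medium price: (6)·(1/7) + (-4)·(6/7) = -18/7.
high price: (6)·(1/7) + (7)·(6/7) = 48/7.
premium: (-6)·(1/7) + (-8)·(6/7) = -54/7.
The best pure response is high price with expected payoff 48/7.

48/7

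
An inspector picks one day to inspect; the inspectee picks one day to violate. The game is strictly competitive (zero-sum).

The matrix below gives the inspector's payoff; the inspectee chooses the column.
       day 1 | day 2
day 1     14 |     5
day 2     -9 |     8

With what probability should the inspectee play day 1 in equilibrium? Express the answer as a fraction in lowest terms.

3/26

Row minima are 5 and -9, so the inspector's maximin is 5; column maxima are 14 and 8, so the inspectee's minimax is 8. These differ, so the equilibrium is in mixed strategies.
Let the inspectee play day 1 with probability q. The inspector is indifferent when 14q + 5(1−q) = −9q + 8(1−q), giving q = 3/26.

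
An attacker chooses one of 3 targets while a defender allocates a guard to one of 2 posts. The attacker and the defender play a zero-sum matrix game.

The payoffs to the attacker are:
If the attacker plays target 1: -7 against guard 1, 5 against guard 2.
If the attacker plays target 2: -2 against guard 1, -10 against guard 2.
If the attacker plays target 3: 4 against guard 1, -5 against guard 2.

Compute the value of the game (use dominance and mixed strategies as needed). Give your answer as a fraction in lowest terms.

-5/7

Row target 2 is strictly dominated by row target 3, so the attacker never plays it.
The remaining 2×2 game on (target 1, target 3) × (guard 1, guard 2) has no saddle point. Let the attacker play target 1 with probability p; indifference gives −7p + 4(1−p) = 5p − 5(1−p), so p = 3/7.
Similarly the defender's optimal q on guard 1 is 10/21, and the value is -7·(10/21) + (5)·(11/21) = -5/7.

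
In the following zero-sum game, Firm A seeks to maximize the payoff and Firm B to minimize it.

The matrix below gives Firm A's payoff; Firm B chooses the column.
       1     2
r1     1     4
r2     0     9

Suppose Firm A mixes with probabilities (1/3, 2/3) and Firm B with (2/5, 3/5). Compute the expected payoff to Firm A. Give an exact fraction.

Against (2/5, 3/5), each row's expected payoff is r1: 14/5; r2: 27/5.
Taking the (1/3, 2/3)-weighted average: (1/3)·(14/5) + (2/3)·(27/5) = 68/15.

68/15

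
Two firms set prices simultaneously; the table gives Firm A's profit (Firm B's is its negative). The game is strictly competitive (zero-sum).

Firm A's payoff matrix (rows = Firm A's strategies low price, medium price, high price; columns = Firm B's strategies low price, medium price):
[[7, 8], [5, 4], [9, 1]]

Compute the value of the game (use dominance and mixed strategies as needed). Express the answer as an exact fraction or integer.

65/9

Row medium price is strictly dominated by row low price, so Firm A never plays it.
The remaining 2×2 game on (low price, high price) × (low price, medium price) has no saddle point. Let Firm A play low price with probability p; indifference gives 7p + 9(1−p) = 8p + (1−p), so p = 8/9.
Similarly Firm B's optimal q on low price is 7/9, and the value is 7·(7/9) + (8)·(2/9) = 65/9.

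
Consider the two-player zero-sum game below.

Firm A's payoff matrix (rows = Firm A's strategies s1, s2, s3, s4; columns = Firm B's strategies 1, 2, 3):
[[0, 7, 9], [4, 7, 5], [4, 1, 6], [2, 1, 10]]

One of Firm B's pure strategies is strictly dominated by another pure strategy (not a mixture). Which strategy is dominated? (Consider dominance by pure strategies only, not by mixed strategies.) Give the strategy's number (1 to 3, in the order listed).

3

Firm B prefers columns that give Firm A less. Compare 3 with 1: 0 < 9, 4 < 5, 4 < 6, 2 < 10.
So 1 strictly dominates 3 for Firm B; 3 is strictly dominated.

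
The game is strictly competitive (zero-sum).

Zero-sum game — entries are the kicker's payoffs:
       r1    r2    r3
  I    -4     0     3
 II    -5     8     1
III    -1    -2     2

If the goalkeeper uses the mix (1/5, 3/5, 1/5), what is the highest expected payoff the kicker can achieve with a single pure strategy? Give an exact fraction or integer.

I: (-4)·(1/5) + (0)·(3/5) + (3)·(1/5) = -1/5.
II: (-5)·(1/5) + (8)·(3/5) + (1)·(1/5) = 4.
III: (-1)·(1/5) + (-2)·(3/5) + (2)·(1/5) = -1.
The best pure response is II with expected payoff 4.

4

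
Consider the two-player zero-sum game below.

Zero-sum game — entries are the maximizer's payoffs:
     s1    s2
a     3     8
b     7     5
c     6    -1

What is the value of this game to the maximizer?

Row c is strictly dominated by row b, so the maximizer never plays it.
The remaining 2×2 game on (a, b) × (s1, s2) has no saddle point. Let the maximizer play a with probability p; indifference gives 3p + 7(1−p) = 8p + 5(1−p), so p = 2/7.
Similarly the minimizer's optimal q on s1 is 3/7, and the value is 3·(3/7) + (8)·(4/7) = 41/7.

41/7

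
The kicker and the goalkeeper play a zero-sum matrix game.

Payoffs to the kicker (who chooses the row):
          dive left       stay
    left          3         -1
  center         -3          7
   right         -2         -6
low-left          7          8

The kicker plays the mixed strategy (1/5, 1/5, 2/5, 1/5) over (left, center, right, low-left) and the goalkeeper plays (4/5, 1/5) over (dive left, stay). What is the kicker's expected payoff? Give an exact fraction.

Against (4/5, 1/5), each row's expected payoff is left: 11/5; center: -1; right: -14/5; low-left: 36/5.
Taking the (1/5, 1/5, 2/5, 1/5)-weighted average: (1/5)·(11/5) + (1/5)·(-1) + (2/5)·(-14/5) + (1/5)·(36/5) = 14/25.

14/25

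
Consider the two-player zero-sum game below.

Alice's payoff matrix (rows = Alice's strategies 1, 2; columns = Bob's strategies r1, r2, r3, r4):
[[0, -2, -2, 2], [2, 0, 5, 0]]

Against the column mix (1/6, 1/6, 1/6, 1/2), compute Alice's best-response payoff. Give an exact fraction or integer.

1: (0)·(1/6) + (-2)·(1/6) + (-2)·(1/6) + (2)·(1/2) = 1/3.
2: (2)·(1/6) + (0)·(1/6) + (5)·(1/6) + (0)·(1/2) = 7/6.
The best pure response is 2 with expected payoff 7/6.

7/6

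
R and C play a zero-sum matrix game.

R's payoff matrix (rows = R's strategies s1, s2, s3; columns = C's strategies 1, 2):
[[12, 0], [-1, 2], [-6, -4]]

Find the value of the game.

8/5

Row s3 is strictly dominated by row s2, so R never plays it.
The remaining 2×2 game on (s1, s2) × (1, 2) has no saddle point. Let R play s1 with probability p; indifference gives 12p − (1−p) = 2(1−p), so p = 1/5.
Similarly C's optimal q on 1 is 2/15, and the value is 12·(2/15) + (0)·(13/15) = 8/5.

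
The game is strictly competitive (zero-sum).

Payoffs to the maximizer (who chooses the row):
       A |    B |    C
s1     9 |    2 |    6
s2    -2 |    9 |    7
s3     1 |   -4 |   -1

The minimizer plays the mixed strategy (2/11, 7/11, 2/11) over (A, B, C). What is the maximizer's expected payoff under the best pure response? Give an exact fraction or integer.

73/11

s1: (9)·(2/11) + (2)·(7/11) + (6)·(2/11) = 4.
s2: (-2)·(2/11) + (9)·(7/11) + (7)·(2/11) = 73/11.
s3: (1)·(2/11) + (-4)·(7/11) + (-1)·(2/11) = -28/11.
The best pure response is s2 with expected payoff 73/11.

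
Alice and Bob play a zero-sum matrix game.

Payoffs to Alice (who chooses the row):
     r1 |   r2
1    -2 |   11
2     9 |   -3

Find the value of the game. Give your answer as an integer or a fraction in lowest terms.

93/25

Row minima are -2 and -3, so Alice's maximin is -2; column maxima are 9 and 11, so Bob's minimax is 9. These differ, so the equilibrium is in mixed strategies.
Let Alice play 1 with probability p. Bob is indifferent when −2p + 9(1−p) = 11p − 3(1−p), giving p = 12/25.
Let Bob play r1 with probability q. Alice is indifferent when −2q + 11(1−q) = 9q − 3(1−q), giving q = 14/25.
The value is -2·(14/25) + (11)·(11/25) = 93/25.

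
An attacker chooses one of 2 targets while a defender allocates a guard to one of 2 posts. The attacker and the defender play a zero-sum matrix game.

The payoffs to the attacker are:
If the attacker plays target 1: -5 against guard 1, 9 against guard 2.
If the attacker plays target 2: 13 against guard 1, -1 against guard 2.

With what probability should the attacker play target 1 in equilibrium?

1/2

Row minima are -5 and -1, so the attacker's maximin is -1; column maxima are 13 and 9, so the defender's minimax is 9. These differ, so the equilibrium is in mixed strategies.
Let the attacker play target 1 with probability p. The defender is indifferent when −5p + 13(1−p) = 9p − (1−p), giving p = 1/2.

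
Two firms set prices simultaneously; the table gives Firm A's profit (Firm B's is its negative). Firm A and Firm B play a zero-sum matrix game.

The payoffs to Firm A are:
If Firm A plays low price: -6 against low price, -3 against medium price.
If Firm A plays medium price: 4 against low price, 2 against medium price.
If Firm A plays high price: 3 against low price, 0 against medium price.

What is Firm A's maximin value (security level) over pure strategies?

2

The worst-case payoff for each row is low price: -6, medium price: 2, high price: 0.
The best of these is 2.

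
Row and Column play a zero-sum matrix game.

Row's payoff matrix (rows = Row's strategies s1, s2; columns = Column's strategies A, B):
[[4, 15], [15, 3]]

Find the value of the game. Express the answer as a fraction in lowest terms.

213/23

Row minima are 4 and 3, so Row's maximin is 4; column maxima are 15 and 15, so Column's minimax is 15. These differ, so the equilibrium is in mixed strategies.
Let Row play s1 with probability p. Column is indifferent when 4p + 15(1−p) = 15p + 3(1−p), giving p = 12/23.
Let Column play A with probability q. Row is indifferent when 4q + 15(1−q) = 15q + 3(1−q), giving q = 12/23.
The value is 4·(12/23) + (15)·(11/23) = 213/23.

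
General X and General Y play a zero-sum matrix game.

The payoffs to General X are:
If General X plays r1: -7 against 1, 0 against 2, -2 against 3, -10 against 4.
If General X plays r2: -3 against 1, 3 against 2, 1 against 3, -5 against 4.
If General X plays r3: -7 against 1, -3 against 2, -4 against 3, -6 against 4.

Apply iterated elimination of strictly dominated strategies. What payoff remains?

-5

Column 2 is strictly dominated by 1 for General Y (-7<0, -3<3, -7<-3); eliminate 2.
Row r1 is strictly dominated by row r2 (-3>-7, 1>-2, -5>-10); eliminate r1.
Row r3 is strictly dominated by row r2 (-3>-7, 1>-4, -5>-6); eliminate r3.
Column 1 is strictly dominated by 4 for General Y (-5<-3); eliminate 1.
Column 3 is strictly dominated by 4 for General Y (-5<1); eliminate 3.
Only (r2, 4) remains, with payoff -5.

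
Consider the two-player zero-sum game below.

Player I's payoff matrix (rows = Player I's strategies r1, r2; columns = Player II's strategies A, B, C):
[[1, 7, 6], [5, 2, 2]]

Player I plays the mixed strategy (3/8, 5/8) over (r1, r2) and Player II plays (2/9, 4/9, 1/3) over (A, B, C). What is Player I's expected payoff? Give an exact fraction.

Against (2/9, 4/9, 1/3), each row's expected payoff is r1: 16/3; r2: 8/3.
Taking the (3/8, 5/8)-weighted average: (3/8)·(16/3) + (5/8)·(8/3) = 11/3.

11/3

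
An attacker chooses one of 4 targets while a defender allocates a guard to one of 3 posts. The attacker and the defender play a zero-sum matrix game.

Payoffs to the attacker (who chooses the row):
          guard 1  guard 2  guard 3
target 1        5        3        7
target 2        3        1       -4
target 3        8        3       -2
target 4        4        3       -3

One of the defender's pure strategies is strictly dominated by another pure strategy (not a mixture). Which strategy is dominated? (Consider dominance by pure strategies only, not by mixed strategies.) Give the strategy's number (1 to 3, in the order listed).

The defender prefers columns that give the attacker less. Compare guard 1 with guard 2: 3 < 5, 1 < 3, 3 < 8, 3 < 4.
So guard 2 strictly dominates guard 1 for the defender; guard 1 is strictly dominated.

1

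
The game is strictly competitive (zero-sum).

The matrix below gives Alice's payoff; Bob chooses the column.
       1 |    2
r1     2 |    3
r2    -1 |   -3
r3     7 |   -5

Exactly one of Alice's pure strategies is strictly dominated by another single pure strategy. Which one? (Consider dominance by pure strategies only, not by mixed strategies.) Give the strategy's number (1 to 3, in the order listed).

Compare r2 with r1: 2 > -1, 3 > -3.
So r1 strictly dominates r2 for Alice; r2 is strictly dominated.

2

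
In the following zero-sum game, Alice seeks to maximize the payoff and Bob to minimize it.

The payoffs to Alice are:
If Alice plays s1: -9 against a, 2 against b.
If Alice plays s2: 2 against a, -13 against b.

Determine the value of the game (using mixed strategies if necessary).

-113/26

Row minima are -9 and -13, so Alice's maximin is -9; column maxima are 2 and 2, so Bob's minimax is 2. These differ, so the equilibrium is in mixed strategies.
Let Alice play s1 with probability p. Bob is indifferent when −9p + 2(1−p) = 2p − 13(1−p), giving p = 15/26.
Let Bob play a with probability q. Alice is indifferent when −9q + 2(1−q) = 2q − 13(1−q), giving q = 15/26.
The value is -9·(15/26) + (2)·(11/26) = -113/26.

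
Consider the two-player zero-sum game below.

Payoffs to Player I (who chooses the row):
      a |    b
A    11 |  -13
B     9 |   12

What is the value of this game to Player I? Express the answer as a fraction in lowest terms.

83/9

Row minima are -13 and 9, so Player I's maximin is 9; column maxima are 11 and 12, so Player II's minimax is 11. These differ, so the equilibrium is in mixed strategies.
Let Player I play A with probability p. Player II is indifferent when 11p + 9(1−p) = −13p + 12(1−p), giving p = 1/9.
Let Player II play a with probability q. Player I is indifferent when 11q − 13(1−q) = 9q + 12(1−q), giving q = 25/27.
The value is 11·(25/27) + (-13)·(2/27) = 83/9.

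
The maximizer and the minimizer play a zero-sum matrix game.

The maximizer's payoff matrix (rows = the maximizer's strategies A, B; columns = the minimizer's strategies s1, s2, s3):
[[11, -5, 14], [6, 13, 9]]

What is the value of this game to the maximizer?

173/23

Column s3 is strictly dominated by s1 for the minimizer (it gives the maximizer more in every row).
The remaining 2×2 game on (A, B) × (s1, s2) has no saddle point. Let the maximizer play A with probability p; indifference gives 11p + 6(1−p) = −5p + 13(1−p), so p = 7/23.
Similarly the minimizer's optimal q on s1 is 18/23, and the value is 11·(18/23) + (-5)·(5/23) = 173/23.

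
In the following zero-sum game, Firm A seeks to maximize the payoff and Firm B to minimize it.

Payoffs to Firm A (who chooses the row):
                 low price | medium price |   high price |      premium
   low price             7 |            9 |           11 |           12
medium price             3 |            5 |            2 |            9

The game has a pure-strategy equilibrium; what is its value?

Row minima: 7, 2 → Firm A's maximin is 7.
Column maxima: 7, 9, 11, 12 → Firm B's minimax is 7.
They coincide at (low price, low price), so the value is 7.

7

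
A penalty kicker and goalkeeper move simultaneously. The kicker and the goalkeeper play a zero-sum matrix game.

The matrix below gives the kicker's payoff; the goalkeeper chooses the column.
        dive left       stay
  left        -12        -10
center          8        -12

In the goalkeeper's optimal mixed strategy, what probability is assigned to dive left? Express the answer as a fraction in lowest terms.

1/11

Row minima are -12 and -12, so the kicker's maximin is -12; column maxima are 8 and -10, so the goalkeeper's minimax is -10. These differ, so the equilibrium is in mixed strategies.
Let the goalkeeper play dive left with probability q. The kicker is indifferent when −12q − 10(1−q) = 8q − 12(1−q), giving q = 1/11.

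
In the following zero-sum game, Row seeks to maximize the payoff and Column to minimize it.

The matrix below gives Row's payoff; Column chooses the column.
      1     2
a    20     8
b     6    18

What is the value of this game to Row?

13

Row minima are 8 and 6, so Row's maximin is 8; column maxima are 20 and 18, so Column's minimax is 18. These differ, so the equilibrium is in mixed strategies.
Let Row play a with probability p. Column is indifferent when 20p + 6(1−p) = 8p + 18(1−p), giving p = 1/2.
Let Column play 1 with probability q. Row is indifferent when 20q + 8(1−q) = 6q + 18(1−q), giving q = 5/12.
The value is 20·(5/12) + (8)·(7/12) = 13.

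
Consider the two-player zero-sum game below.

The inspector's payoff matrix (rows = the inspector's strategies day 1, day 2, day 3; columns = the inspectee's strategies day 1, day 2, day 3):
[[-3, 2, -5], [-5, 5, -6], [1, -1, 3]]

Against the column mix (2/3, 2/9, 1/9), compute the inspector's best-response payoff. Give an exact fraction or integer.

day 1: (-3)·(2/3) + (2)·(2/9) + (-5)·(1/9) = -19/9.
day 2: (-5)·(2/3) + (5)·(2/9) + (-6)·(1/9) = -26/9.
day 3: (1)·(2/3) + (-1)·(2/9) + (3)·(1/9) = 7/9.
The best pure response is day 3 with expected payoff 7/9.

7/9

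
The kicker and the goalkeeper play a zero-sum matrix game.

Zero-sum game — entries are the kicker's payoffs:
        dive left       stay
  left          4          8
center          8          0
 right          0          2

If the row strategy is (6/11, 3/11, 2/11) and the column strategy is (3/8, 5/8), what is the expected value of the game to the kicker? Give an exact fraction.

101/22

Against (3/8, 5/8), each row's expected payoff is left: 13/2; center: 3; right: 5/4.
Taking the (6/11, 3/11, 2/11)-weighted average: (6/11)·(13/2) + (3/11)·(3) + (2/11)·(5/4) = 101/22.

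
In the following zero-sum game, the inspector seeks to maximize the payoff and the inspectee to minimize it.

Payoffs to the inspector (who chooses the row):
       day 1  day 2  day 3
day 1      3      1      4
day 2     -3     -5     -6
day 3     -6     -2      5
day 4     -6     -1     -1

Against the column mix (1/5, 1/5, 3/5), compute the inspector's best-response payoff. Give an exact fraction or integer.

16/5

day 1: (3)·(1/5) + (1)·(1/5) + (4)·(3/5) = 16/5.
day 2: (-3)·(1/5) + (-5)·(1/5) + (-6)·(3/5) = -26/5.
day 3: (-6)·(1/5) + (-2)·(1/5) + (5)·(3/5) = 7/5.
day 4: (-6)·(1/5) + (-1)·(1/5) + (-1)·(3/5) = -2.
The best pure response is day 1 with expected payoff 16/5.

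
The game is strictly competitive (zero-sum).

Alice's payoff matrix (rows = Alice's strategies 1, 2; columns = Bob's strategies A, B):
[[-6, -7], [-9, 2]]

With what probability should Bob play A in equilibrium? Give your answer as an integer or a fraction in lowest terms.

Row minima are -7 and -9, so Alice's maximin is -7; column maxima are -6 and 2, so Bob's minimax is -6. These differ, so the equilibrium is in mixed strategies.
Let Bob play A with probability q. Alice is indifferent when −6q − 7(1−q) = −9q + 2(1−q), giving q = 3/4.

3/4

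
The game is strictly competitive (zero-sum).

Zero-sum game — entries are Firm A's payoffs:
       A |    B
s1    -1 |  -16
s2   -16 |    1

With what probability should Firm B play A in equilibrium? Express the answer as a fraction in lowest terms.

17/32

Row minima are -16 and -16, so Firm A's maximin is -16; column maxima are -1 and 1, so Firm B's minimax is -1. These differ, so the equilibrium is in mixed strategies.
Let Firm B play A with probability q. Firm A is indifferent when −q − 16(1−q) = −16q + (1−q), giving q = 17/32.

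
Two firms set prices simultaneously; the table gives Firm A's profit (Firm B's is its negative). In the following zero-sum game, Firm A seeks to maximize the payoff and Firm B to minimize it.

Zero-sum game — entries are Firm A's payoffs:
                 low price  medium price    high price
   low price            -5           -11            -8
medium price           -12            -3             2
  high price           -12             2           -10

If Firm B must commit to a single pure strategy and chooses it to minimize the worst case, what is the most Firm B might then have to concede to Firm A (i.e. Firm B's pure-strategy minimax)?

-5

The worst case (largest entry) in each column is low price: -5, medium price: 2, high price: 2.
The best (smallest) of these is -5.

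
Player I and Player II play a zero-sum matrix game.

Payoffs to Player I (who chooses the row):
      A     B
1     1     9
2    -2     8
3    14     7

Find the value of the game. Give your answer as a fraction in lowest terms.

Row 2 is strictly dominated by row 1, so Player I never plays it.
The remaining 2×2 game on (1, 3) × (A, B) has no saddle point. Let Player I play 1 with probability p; indifference gives p + 14(1−p) = 9p + 7(1−p), so p = 7/15.
Similarly Player II's optimal q on A is 2/15, and the value is 1·(2/15) + (9)·(13/15) = 119/15.

119/15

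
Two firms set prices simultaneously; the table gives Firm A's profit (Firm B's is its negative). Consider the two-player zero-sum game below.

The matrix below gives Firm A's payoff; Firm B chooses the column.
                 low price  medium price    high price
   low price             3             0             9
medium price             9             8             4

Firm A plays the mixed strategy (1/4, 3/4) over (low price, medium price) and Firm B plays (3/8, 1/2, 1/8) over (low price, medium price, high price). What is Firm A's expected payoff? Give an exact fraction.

207/32

Against (3/8, 1/2, 1/8), each row's expected payoff is low price: 9/4; medium price: 63/8.
Taking the (1/4, 3/4)-weighted average: (1/4)·(9/4) + (3/4)·(63/8) = 207/32.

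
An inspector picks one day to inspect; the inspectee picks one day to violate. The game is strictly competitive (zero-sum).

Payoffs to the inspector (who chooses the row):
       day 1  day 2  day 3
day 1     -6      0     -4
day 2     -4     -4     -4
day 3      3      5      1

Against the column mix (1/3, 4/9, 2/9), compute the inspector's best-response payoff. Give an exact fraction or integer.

day 1: (-6)·(1/3) + (0)·(4/9) + (-4)·(2/9) = -26/9.
day 2: (-4)·(1/3) + (-4)·(4/9) + (-4)·(2/9) = -4.
day 3: (3)·(1/3) + (5)·(4/9) + (1)·(2/9) = 31/9.
The best pure response is day 3 with expected payoff 31/9.

31/9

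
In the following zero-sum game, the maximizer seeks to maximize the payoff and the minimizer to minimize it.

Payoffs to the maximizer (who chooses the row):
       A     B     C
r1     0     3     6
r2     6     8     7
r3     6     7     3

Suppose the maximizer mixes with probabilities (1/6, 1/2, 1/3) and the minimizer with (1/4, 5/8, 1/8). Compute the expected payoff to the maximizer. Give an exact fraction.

149/24

Against (1/4, 5/8, 1/8), each row's expected payoff is r1: 21/8; r2: 59/8; r3: 25/4.
Taking the (1/6, 1/2, 1/3)-weighted average: (1/6)·(21/8) + (1/2)·(59/8) + (1/3)·(25/4) = 149/24.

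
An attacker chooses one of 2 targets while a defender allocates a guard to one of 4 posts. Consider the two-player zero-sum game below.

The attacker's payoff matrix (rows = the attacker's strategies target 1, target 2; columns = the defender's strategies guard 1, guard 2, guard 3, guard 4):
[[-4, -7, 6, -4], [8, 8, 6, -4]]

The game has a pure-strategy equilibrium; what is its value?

-4

Row minima: -7, -4 → the attacker's maximin is -4.
Column maxima: 8, 8, 6, -4 → the defender's minimax is -4.
They coincide at (target 2, guard 4), so the value is -4.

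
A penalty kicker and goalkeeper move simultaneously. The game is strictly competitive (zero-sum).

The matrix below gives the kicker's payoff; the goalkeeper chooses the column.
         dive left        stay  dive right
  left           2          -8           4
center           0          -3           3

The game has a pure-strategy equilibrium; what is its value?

Row minima: -8, -3 → the kicker's maximin is -3.
Column maxima: 2, -3, 4 → the goalkeeper's minimax is -3.
They coincide at (center, stay), so the value is -3.

-3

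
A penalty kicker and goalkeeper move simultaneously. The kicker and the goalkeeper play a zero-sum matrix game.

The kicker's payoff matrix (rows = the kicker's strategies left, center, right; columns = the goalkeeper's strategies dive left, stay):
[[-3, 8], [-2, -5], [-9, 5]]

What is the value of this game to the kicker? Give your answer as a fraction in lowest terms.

-31/14

Row right is strictly dominated by row left, so the kicker never plays it.
The remaining 2×2 game on (left, center) × (dive left, stay) has no saddle point. Let the kicker play left with probability p; indifference gives −3p − 2(1−p) = 8p − 5(1−p), so p = 3/14.
Similarly the goalkeeper's optimal q on dive left is 13/14, and the value is -3·(13/14) + (8)·(1/14) = -31/14.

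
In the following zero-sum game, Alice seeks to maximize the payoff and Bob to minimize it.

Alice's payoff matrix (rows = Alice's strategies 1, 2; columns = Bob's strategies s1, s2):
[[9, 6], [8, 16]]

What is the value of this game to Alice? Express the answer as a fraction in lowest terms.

Row minima are 6 and 8, so Alice's maximin is 8; column maxima are 9 and 16, so Bob's minimax is 9. These differ, so the equilibrium is in mixed strategies.
Let Alice play 1 with probability p. Bob is indifferent when 9p + 8(1−p) = 6p + 16(1−p), giving p = 8/11.
Let Bob play s1 with probability q. Alice is indifferent when 9q + 6(1−q) = 8q + 16(1−q), giving q = 10/11.
The value is 9·(10/11) + (6)·(1/11) = 96/11.

96/11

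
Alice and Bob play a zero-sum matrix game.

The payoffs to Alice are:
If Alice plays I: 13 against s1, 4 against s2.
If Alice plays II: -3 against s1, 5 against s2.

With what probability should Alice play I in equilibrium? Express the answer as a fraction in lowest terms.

Row minima are 4 and -3, so Alice's maximin is 4; column maxima are 13 and 5, so Bob's minimax is 5. These differ, so the equilibrium is in mixed strategies.
Let Alice play I with probability p. Bob is indifferent when 13p − 3(1−p) = 4p + 5(1−p), giving p = 8/17.

8/17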